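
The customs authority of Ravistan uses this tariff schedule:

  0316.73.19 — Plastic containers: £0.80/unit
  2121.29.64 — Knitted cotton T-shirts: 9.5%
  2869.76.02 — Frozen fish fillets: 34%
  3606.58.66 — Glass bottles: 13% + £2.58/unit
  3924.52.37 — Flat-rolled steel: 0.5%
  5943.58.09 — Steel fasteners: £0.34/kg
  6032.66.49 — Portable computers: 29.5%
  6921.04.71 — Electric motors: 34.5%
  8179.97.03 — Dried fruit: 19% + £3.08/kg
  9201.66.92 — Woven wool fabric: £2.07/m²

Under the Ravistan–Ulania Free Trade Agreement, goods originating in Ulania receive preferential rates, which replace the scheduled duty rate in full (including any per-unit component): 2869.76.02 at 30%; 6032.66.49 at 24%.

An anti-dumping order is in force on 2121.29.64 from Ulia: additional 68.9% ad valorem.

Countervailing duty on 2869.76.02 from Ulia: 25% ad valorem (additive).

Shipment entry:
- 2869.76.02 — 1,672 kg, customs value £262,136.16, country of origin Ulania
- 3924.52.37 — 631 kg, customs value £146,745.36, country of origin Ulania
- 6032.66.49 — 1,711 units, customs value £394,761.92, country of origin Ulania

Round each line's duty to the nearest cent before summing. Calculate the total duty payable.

£174,117.44

Line 1 (2869.76.02, Ulania, 1,672 kg, £262,136.16):
Base rate for 2869.76.02 is 34%.
Origin Ulania qualifies under the Ravistan–Ulania agreement and 2869.76.02 is covered: preferential rate 30% applies instead.
The additional-duty order on 2869.76.02 targets Ulia, not Ulania; it does not apply.
Duty = £262,136.16 × 30% = £78,640.85.
Line 2 (3924.52.37, Ulania, 631 kg, £146,745.36):
Base rate for 3924.52.37 is 0.5%.
Origin Ulania is the FTA partner but 3924.52.37 is not on the preference list; base rate stands.
Duty = £146,745.36 × 0.5% = £733.73.
Line 3 (6032.66.49, Ulania, 1,711 units, £394,761.92):
Base rate for 6032.66.49 is 29.5%.
Origin Ulania qualifies under the Ravistan–Ulania agreement and 6032.66.49 is covered: preferential rate 24% applies instead.
Duty = £394,761.92 × 24% = £94,742.86.
Total = £78,640.85 + £733.73 + £94,742.86 = £174,117.44.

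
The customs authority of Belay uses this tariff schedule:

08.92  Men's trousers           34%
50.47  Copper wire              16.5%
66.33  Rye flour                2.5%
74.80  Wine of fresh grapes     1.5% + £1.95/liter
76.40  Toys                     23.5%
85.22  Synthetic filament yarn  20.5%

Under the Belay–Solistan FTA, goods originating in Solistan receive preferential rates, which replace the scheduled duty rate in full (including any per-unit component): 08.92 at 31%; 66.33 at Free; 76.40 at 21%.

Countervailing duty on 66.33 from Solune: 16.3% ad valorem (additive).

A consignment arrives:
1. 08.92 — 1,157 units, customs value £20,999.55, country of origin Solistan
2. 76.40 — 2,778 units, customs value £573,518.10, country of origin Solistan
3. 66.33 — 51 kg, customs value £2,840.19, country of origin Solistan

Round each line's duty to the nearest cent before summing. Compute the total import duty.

£126,948.66

Line 1 (08.92, Solistan, 1,157 units, £20,999.55):
Base rate for 08.92 is 34%.
Origin Solistan qualifies under the Belay–Solistan agreement and 08.92 is covered: preferential rate 31% applies instead.
Duty = £20,999.55 × 31% = £6,509.86.
Line 2 (76.40, Solistan, 2,778 units, £573,518.10):
Base rate for 76.40 is 23.5%.
Origin Solistan qualifies under the Belay–Solistan agreement and 76.40 is covered: preferential rate 21% applies instead.
Duty = £573,518.10 × 21% = £120,438.80.
Line 3 (66.33, Solistan, 51 kg, £2,840.19):
Base rate for 66.33 is 2.5%.
Origin Solistan qualifies under the Belay–Solistan agreement and 66.33 is covered: preferential rate Free applies instead.
The additional-duty order on 66.33 targets Solune, not Solistan; it does not apply.
Duty = £2,840.19 × 0% = £0.00.
Total = £6,509.86 + £120,438.80 + £0.00 = £126,948.66.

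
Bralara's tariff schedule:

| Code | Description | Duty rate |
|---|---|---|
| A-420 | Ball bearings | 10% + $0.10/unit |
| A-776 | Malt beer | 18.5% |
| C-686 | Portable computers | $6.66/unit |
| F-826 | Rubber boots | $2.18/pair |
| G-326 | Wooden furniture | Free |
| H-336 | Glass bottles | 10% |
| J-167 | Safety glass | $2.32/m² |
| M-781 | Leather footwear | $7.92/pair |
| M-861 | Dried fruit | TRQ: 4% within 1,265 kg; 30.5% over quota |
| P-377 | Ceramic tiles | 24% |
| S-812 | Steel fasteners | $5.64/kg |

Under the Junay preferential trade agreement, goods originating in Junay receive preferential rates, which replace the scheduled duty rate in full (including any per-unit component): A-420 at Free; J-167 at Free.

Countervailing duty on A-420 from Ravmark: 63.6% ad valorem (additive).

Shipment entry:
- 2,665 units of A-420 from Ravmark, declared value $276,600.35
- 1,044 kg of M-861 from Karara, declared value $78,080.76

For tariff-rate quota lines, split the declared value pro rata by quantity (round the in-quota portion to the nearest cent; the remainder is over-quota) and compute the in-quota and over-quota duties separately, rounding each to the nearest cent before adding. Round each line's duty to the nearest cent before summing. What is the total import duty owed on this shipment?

$206,967.59

Line 1 (A-420, Ravmark, 2,665 units, $276,600.35):
Base rate for A-420 is 10% + $0.10/unit.
A-420 has an FTA preferential rate, but origin Ravmark is not Junay; base rate stands.
Additional duty on A-420 from Ravmark: +63.6%. Applied ad valorem rate: 10% + 63.6% = 73.6%.
Duty = $276,600.35 × 73.6% + 2,665 × $0.10 = $203,844.36.
Line 2 (M-861, Karara, 1,044 kg, $78,080.76):
Code M-861 is under a tariff-rate quota (threshold 1,265 kg). Quantity 1,044 kg is within the quota, so the in-quota rate 4% applies to the full value.
Duty = $78,080.76 × 4% = $3,123.23.
Total = $203,844.36 + $3,123.23 = $206,967.59.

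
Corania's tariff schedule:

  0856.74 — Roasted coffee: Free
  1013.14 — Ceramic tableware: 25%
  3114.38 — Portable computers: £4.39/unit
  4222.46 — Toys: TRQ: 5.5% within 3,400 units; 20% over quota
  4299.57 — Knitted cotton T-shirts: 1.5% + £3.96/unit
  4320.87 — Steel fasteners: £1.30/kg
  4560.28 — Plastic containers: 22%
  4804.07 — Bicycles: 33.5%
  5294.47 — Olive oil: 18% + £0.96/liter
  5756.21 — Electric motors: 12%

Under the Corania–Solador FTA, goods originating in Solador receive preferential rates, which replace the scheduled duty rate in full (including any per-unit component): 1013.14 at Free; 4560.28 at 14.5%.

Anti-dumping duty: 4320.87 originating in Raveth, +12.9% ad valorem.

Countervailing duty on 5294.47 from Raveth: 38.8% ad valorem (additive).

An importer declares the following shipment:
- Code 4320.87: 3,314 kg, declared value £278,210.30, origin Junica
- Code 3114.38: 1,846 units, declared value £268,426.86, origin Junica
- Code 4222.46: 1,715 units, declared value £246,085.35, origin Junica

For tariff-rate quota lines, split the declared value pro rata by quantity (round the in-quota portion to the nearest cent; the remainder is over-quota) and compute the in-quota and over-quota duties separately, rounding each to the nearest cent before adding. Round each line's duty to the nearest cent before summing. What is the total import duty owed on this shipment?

Line 1 (4320.87, Junica, 3,314 kg, £278,210.30):
Base rate for 4320.87 is £1.30/kg.
The additional-duty order on 4320.87 targets Raveth, not Junica; it does not apply.
Duty = 3,314 × £1.30 = £4,308.20.
Line 2 (3114.38, Junica, 1,846 units, £268,426.86):
Base rate for 3114.38 is £4.39/unit.
Duty = 1,846 × £4.39 = £8,103.94.
Line 3 (4222.46, Junica, 1,715 units, £246,085.35):
Code 4222.46 is under a tariff-rate quota (threshold 3,400 units). Quantity 1,715 units is within the quota, so the in-quota rate 5.5% applies to the full value.
Duty = £246,085.35 × 5.5% = £13,534.69.
Total = £4,308.20 + £8,103.94 + £13,534.69 = £25,946.83.

£25,946.83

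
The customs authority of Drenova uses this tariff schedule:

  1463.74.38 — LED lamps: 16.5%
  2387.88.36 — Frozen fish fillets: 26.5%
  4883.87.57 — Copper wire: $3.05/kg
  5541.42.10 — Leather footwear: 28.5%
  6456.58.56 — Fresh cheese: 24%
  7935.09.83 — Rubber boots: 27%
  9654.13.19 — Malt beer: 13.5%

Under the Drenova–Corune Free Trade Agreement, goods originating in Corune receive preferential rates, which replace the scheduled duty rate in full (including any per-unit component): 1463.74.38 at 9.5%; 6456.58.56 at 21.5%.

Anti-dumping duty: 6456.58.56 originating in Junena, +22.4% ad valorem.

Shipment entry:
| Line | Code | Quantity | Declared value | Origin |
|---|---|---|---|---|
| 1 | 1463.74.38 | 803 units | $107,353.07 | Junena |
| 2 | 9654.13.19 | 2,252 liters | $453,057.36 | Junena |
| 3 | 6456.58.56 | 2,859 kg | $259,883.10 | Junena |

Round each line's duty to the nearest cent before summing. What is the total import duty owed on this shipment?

Line 1 (1463.74.38, Junena, 803 units, $107,353.07):
Base rate for 1463.74.38 is 16.5%.
1463.74.38 has an FTA preferential rate, but origin Junena is not Corune; base rate stands.
Duty = $107,353.07 × 16.5% = $17,713.26.
Line 2 (9654.13.19, Junena, 2,252 liters, $453,057.36):
Base rate for 9654.13.19 is 13.5%.
Duty = $453,057.36 × 13.5% = $61,162.74.
Line 3 (6456.58.56, Junena, 2,859 kg, $259,883.10):
Base rate for 6456.58.56 is 24%.
6456.58.56 has an FTA preferential rate, but origin Junena is not Corune; base rate stands.
Additional duty on 6456.58.56 from Junena: +22.4%. Applied ad valorem rate: 24% + 22.4% = 46.4%.
Duty = $259,883.10 × 46.4% = $120,585.76.
Total = $17,713.26 + $61,162.74 + $120,585.76 = $199,461.76.

$199,461.76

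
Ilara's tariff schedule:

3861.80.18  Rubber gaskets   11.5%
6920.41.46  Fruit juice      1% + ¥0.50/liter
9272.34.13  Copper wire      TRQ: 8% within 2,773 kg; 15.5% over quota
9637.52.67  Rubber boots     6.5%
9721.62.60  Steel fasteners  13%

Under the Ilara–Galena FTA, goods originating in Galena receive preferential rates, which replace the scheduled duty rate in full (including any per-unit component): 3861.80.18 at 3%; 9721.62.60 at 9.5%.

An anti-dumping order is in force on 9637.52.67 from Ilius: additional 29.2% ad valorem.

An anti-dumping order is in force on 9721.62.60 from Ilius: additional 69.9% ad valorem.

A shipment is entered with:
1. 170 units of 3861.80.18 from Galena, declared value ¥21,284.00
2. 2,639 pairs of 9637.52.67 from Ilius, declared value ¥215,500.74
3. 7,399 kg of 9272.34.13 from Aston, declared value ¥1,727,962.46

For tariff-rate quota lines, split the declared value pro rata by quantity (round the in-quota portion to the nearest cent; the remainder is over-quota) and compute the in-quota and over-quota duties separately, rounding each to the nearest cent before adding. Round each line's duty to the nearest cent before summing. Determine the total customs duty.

¥296,835.98

Line 1 (3861.80.18, Galena, 170 units, ¥21,284.00):
Base rate for 3861.80.18 is 11.5%.
Origin Galena qualifies under the Ilara–Galena agreement and 3861.80.18 is covered: preferential rate 3% applies instead.
Duty = ¥21,284.00 × 3% = ¥638.52.
Line 2 (9637.52.67, Ilius, 2,639 pairs, ¥215,500.74):
Base rate for 9637.52.67 is 6.5%.
Additional duty on 9637.52.67 from Ilius: +29.2%. Applied ad valorem rate: 6.5% + 29.2% = 35.7%.
Duty = ¥215,500.74 × 35.7% = ¥76,933.76.
Line 3 (9272.34.13, Aston, 7,399 kg, ¥1,727,962.46):
Code 9272.34.13 is under a tariff-rate quota (threshold 2,773 kg). In-quota: 2,773 kg at 8%; over-quota: 4,626 kg at 15.5%.
Pro-rata value split: in-quota = ¥1,727,962.46 × 2,773/7,399 = ¥647,606.42; over-quota = ¥1,727,962.46 − ¥647,606.42 = ¥1,080,356.04.
In-quota duty = ¥647,606.42 × 8% = ¥51,808.51. Over-quota duty = ¥1,080,356.04 × 15.5% = ¥167,455.19.
Line duty = ¥51,808.51 + ¥167,455.19 = ¥219,263.70.
Total = ¥638.52 + ¥76,933.76 + ¥219,263.70 = ¥296,835.98.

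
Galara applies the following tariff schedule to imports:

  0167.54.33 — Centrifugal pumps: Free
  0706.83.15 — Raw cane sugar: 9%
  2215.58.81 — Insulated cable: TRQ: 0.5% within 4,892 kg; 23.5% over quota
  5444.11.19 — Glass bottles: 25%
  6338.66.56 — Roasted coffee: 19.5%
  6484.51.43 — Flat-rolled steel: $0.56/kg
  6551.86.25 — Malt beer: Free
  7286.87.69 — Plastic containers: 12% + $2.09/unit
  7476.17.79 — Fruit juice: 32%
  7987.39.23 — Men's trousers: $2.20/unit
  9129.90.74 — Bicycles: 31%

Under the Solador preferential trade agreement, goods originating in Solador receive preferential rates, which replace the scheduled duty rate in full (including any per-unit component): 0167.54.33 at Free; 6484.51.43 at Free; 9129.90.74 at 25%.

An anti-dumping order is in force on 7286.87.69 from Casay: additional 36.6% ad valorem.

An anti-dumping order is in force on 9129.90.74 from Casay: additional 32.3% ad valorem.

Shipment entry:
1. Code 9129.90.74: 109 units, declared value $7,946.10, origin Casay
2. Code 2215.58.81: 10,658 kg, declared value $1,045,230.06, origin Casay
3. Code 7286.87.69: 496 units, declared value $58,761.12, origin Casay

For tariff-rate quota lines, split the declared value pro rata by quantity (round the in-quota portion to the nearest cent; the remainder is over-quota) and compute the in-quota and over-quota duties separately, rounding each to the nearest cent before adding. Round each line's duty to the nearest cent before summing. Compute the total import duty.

$169,909.04

Line 1 (9129.90.74, Casay, 109 units, $7,946.10):
Base rate for 9129.90.74 is 31%.
9129.90.74 has an FTA preferential rate, but origin Casay is not Solador; base rate stands.
Additional duty on 9129.90.74 from Casay: +32.3%. Applied ad valorem rate: 31% + 32.3% = 63.3%.
Duty = $7,946.10 × 63.3% = $5,029.88.
Line 2 (2215.58.81, Casay, 10,658 kg, $1,045,230.06):
Code 2215.58.81 is under a tariff-rate quota (threshold 4,892 kg). In-quota: 4,892 kg at 0.5%; over-quota: 5,766 kg at 23.5%.
Pro-rata value split: in-quota = $1,045,230.06 × 4,892/10,658 = $479,758.44; over-quota = $1,045,230.06 − $479,758.44 = $565,471.62.
In-quota duty = $479,758.44 × 0.5% = $2,398.79. Over-quota duty = $565,471.62 × 23.5% = $132,885.83.
Line duty = $2,398.79 + $132,885.83 = $135,284.62.
Line 3 (7286.87.69, Casay, 496 units, $58,761.12):
Base rate for 7286.87.69 is 12% + $2.09/unit.
Additional duty on 7286.87.69 from Casay: +36.6%. Applied ad valorem rate: 12% + 36.6% = 48.6%.
Duty = $58,761.12 × 48.6% + 496 × $2.09 = $29,594.54.
Total = $5,029.88 + $135,284.62 + $29,594.54 = $169,909.04.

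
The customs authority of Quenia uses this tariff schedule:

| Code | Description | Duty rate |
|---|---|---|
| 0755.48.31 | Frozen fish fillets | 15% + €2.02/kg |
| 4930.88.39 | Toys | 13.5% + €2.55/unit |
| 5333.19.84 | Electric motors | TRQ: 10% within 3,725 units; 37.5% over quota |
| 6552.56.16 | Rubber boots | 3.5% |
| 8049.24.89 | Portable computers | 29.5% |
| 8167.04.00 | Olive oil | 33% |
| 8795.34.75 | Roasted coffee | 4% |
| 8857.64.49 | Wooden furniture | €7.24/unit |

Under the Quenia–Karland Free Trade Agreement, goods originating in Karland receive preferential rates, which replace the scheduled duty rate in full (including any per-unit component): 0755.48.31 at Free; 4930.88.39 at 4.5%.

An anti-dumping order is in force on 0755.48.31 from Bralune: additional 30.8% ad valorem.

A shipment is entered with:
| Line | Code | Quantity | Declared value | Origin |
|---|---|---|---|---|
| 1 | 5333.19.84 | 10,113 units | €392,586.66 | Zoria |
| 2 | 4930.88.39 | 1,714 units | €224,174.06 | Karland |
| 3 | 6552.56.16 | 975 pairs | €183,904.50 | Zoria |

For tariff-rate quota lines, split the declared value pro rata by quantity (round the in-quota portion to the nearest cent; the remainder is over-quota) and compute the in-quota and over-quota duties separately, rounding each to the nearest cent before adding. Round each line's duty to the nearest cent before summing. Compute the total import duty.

Line 1 (5333.19.84, Zoria, 10,113 units, €392,586.66):
Code 5333.19.84 is under a tariff-rate quota (threshold 3,725 units). In-quota: 3,725 units at 10%; over-quota: 6,388 units at 37.5%.
Pro-rata value split: in-quota = €392,586.66 × 3,725/10,113 = €144,604.50; over-quota = €392,586.66 − €144,604.50 = €247,982.16.
In-quota duty = €144,604.50 × 10% = €14,460.45. Over-quota duty = €247,982.16 × 37.5% = €92,993.31.
Line duty = €14,460.45 + €92,993.31 = €107,453.76.
Line 2 (4930.88.39, Karland, 1,714 units, €224,174.06):
Base rate for 4930.88.39 is 13.5% + €2.55/unit.
Origin Karland qualifies under the Quenia–Karland agreement and 4930.88.39 is covered: preferential rate 4.5% applies instead.
Duty = €224,174.06 × 4.5% = €10,087.83.
Line 3 (6552.56.16, Zoria, 975 pairs, €183,904.50):
Base rate for 6552.56.16 is 3.5%.
Duty = €183,904.50 × 3.5% = €6,436.66.
Total = €107,453.76 + €10,087.83 + €6,436.66 = €123,978.25.

€123,978.25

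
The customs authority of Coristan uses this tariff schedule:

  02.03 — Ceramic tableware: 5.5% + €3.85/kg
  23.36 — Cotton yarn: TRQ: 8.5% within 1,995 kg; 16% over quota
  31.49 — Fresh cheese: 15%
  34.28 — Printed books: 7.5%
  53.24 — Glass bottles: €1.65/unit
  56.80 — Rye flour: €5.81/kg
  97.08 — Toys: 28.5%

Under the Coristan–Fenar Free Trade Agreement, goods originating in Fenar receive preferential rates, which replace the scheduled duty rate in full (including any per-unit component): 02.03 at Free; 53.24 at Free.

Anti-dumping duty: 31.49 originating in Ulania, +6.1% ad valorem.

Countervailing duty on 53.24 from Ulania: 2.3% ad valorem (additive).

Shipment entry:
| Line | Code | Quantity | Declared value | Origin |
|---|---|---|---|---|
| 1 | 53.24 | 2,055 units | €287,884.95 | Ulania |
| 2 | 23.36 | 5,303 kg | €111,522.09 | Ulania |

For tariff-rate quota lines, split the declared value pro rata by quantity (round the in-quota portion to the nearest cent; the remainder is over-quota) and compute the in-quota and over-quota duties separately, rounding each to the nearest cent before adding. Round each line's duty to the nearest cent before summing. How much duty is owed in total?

€24,709.02

Line 1 (53.24, Ulania, 2,055 units, €287,884.95):
Base rate for 53.24 is €1.65/unit.
53.24 has an FTA preferential rate, but origin Ulania is not Fenar; base rate stands.
Additional duty on 53.24 from Ulania: +2.3% ad valorem. Applied ad valorem rate = 2.3%.
Duty = €287,884.95 × 2.3% + 2,055 × €1.65 = €10,012.10.
Line 2 (23.36, Ulania, 5,303 kg, €111,522.09):
Code 23.36 is under a tariff-rate quota (threshold 1,995 kg). In-quota: 1,995 kg at 8.5%; over-quota: 3,308 kg at 16%.
Pro-rata value split: in-quota = €111,522.09 × 1,995/5,303 = €41,954.85; over-quota = €111,522.09 − €41,954.85 = €69,567.24.
In-quota duty = €41,954.85 × 8.5% = €3,566.16. Over-quota duty = €69,567.24 × 16% = €11,130.76.
Line duty = €3,566.16 + €11,130.76 = €14,696.92.
Total = €10,012.10 + €14,696.92 = €24,709.02.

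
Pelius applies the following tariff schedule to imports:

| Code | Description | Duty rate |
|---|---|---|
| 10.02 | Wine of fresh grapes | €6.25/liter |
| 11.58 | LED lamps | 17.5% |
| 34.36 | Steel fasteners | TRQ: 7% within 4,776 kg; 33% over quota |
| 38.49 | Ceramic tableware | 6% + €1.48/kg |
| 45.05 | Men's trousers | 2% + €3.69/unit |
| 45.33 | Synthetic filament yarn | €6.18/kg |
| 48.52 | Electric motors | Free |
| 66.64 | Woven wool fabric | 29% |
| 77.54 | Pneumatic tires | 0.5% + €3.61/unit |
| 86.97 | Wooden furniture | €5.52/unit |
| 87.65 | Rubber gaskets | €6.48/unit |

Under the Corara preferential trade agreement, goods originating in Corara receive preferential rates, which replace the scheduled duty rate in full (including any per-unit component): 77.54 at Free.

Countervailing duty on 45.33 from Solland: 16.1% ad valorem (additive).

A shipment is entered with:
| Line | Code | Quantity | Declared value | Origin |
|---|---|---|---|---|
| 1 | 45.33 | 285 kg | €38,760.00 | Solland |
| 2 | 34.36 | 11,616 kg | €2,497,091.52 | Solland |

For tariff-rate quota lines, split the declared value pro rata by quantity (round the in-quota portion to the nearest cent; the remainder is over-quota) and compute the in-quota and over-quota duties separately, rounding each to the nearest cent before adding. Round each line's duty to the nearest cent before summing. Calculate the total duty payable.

€565,100.71

Line 1 (45.33, Solland, 285 kg, €38,760.00):
Base rate for 45.33 is €6.18/kg.
Additional duty on 45.33 from Solland: +16.1% ad valorem. Applied ad valorem rate = 16.1%.
Duty = €38,760.00 × 16.1% + 285 × €6.18 = €8,001.66.
Line 2 (34.36, Solland, 11,616 kg, €2,497,091.52):
Code 34.36 is under a tariff-rate quota (threshold 4,776 kg). In-quota: 4,776 kg at 7%; over-quota: 6,840 kg at 33%.
Pro-rata value split: in-quota = €2,497,091.52 × 4,776/11,616 = €1,026,696.72; over-quota = €2,497,091.52 − €1,026,696.72 = €1,470,394.80.
In-quota duty = €1,026,696.72 × 7% = €71,868.77. Over-quota duty = €1,470,394.80 × 33% = €485,230.28.
Line duty = €71,868.77 + €485,230.28 = €557,099.05.
Total = €8,001.66 + €557,099.05 = €565,100.71.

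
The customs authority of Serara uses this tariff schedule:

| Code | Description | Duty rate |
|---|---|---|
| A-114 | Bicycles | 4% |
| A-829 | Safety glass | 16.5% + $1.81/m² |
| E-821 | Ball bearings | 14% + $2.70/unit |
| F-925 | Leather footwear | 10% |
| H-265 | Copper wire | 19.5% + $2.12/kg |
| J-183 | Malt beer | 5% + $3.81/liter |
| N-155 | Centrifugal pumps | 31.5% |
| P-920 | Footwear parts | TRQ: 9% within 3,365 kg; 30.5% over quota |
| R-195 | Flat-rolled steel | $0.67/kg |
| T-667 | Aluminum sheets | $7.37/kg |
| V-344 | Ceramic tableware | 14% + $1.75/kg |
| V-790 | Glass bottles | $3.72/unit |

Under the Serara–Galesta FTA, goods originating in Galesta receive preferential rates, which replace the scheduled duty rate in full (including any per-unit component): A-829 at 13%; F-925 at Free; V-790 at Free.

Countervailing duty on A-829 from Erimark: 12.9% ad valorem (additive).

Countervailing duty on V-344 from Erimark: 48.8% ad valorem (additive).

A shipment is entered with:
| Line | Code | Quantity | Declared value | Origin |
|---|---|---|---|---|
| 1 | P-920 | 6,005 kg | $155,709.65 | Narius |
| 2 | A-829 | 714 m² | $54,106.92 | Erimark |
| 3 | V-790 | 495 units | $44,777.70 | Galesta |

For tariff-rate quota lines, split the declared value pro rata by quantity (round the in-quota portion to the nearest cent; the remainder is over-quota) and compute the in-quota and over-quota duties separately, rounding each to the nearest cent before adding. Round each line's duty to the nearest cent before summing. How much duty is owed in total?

$45,931.51

Line 1 (P-920, Narius, 6,005 kg, $155,709.65):
Code P-920 is under a tariff-rate quota (threshold 3,365 kg). In-quota: 3,365 kg at 9%; over-quota: 2,640 kg at 30.5%.
Pro-rata value split: in-quota = $155,709.65 × 3,365/6,005 = $87,254.45; over-quota = $155,709.65 − $87,254.45 = $68,455.20.
In-quota duty = $87,254.45 × 9% = $7,852.90. Over-quota duty = $68,455.20 × 30.5% = $20,878.84.
Line duty = $7,852.90 + $20,878.84 = $28,731.74.
Line 2 (A-829, Erimark, 714 m², $54,106.92):
Base rate for A-829 is 16.5% + $1.81/m².
A-829 has an FTA preferential rate, but origin Erimark is not Galesta; base rate stands.
Additional duty on A-829 from Erimark: +12.9%. Applied ad valorem rate: 16.5% + 12.9% = 29.4%.
Duty = $54,106.92 × 29.4% + 714 × $1.81 = $17,199.77.
Line 3 (V-790, Galesta, 495 units, $44,777.70):
Base rate for V-790 is $3.72/unit.
Origin Galesta qualifies under the Serara–Galesta agreement and V-790 is covered: preferential rate Free applies instead.
Duty = $44,777.70 × 0% = $0.00.
Total = $28,731.74 + $17,199.77 + $0.00 = $45,931.51.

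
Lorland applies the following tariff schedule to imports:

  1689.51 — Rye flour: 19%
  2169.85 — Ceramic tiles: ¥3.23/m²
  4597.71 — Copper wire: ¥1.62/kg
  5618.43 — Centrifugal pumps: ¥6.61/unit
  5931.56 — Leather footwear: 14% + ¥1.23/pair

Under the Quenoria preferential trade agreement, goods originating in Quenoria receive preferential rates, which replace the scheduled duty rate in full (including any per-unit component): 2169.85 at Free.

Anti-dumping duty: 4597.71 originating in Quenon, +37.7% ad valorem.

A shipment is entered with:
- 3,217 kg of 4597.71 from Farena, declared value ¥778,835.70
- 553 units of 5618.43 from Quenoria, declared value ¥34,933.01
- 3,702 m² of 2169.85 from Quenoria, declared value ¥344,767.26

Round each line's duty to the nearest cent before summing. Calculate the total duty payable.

Line 1 (4597.71, Farena, 3,217 kg, ¥778,835.70):
Base rate for 4597.71 is ¥1.62/kg.
The additional-duty order on 4597.71 targets Quenon, not Farena; it does not apply.
Duty = 3,217 × ¥1.62 = ¥5,211.54.
Line 2 (5618.43, Quenoria, 553 units, ¥34,933.01):
Base rate for 5618.43 is ¥6.61/unit.
Origin Quenoria is the FTA partner but 5618.43 is not on the preference list; base rate stands.
Duty = 553 × ¥6.61 = ¥3,655.33.
Line 3 (2169.85, Quenoria, 3,702 m², ¥344,767.26):
Base rate for 2169.85 is ¥3.23/m².
Origin Quenoria qualifies under the Lorland–Quenoria agreement and 2169.85 is covered: preferential rate Free applies instead.
Duty = ¥344,767.26 × 0% = ¥0.00.
Total = ¥5,211.54 + ¥3,655.33 + ¥0.00 = ¥8,866.87.

¥8,866.87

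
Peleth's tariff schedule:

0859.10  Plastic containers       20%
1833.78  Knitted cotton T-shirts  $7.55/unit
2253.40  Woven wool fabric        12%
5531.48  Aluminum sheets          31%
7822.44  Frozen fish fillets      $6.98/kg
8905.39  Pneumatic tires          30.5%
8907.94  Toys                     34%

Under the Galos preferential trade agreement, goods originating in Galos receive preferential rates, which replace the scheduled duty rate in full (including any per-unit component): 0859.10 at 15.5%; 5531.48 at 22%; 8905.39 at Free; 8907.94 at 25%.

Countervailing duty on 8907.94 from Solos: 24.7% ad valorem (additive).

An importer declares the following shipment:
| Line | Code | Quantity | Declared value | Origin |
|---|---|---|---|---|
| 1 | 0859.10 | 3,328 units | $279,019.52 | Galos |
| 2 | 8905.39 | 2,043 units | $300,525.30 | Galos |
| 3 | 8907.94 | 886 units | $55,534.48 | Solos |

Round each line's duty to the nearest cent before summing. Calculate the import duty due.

Line 1 (0859.10, Galos, 3,328 units, $279,019.52):
Base rate for 0859.10 is 20%.
Origin Galos qualifies under the Peleth–Galos agreement and 0859.10 is covered: preferential rate 15.5% applies instead.
Duty = $279,019.52 × 15.5% = $43,248.03.
Line 2 (8905.39, Galos, 2,043 units, $300,525.30):
Base rate for 8905.39 is 30.5%.
Origin Galos qualifies under the Peleth–Galos agreement and 8905.39 is covered: preferential rate Free applies instead.
Duty = $300,525.30 × 0% = $0.00.
Line 3 (8907.94, Solos, 886 units, $55,534.48):
Base rate for 8907.94 is 34%.
8907.94 has an FTA preferential rate, but origin Solos is not Galos; base rate stands.
Additional duty on 8907.94 from Solos: +24.7%. Applied ad valorem rate: 34% + 24.7% = 58.7%.
Duty = $55,534.48 × 58.7% = $32,598.74.
Total = $43,248.03 + $0.00 + $32,598.74 = $75,846.77.

$75,846.77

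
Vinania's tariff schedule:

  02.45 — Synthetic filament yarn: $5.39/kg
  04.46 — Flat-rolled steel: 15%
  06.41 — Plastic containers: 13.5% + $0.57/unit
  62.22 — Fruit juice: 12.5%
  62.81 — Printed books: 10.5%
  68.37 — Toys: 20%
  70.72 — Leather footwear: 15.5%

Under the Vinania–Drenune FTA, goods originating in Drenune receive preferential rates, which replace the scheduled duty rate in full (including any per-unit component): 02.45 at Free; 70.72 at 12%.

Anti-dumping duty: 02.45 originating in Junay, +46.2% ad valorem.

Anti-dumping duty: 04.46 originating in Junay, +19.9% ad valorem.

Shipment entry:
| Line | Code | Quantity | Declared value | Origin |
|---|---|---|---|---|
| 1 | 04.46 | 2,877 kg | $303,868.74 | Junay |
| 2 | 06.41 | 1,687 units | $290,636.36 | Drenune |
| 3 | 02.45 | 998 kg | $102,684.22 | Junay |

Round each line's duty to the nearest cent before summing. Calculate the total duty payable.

$199,067.02

Line 1 (04.46, Junay, 2,877 kg, $303,868.74):
Base rate for 04.46 is 15%.
Additional duty on 04.46 from Junay: +19.9%. Applied ad valorem rate: 15% + 19.9% = 34.9%.
Duty = $303,868.74 × 34.9% = $106,050.19.
Line 2 (06.41, Drenune, 1,687 units, $290,636.36):
Base rate for 06.41 is 13.5% + $0.57/unit.
Origin Drenune is the FTA partner but 06.41 is not on the preference list; base rate stands.
Duty = $290,636.36 × 13.5% + 1,687 × $0.57 = $40,197.50.
Line 3 (02.45, Junay, 998 kg, $102,684.22):
Base rate for 02.45 is $5.39/kg.
02.45 has an FTA preferential rate, but origin Junay is not Drenune; base rate stands.
Additional duty on 02.45 from Junay: +46.2% ad valorem. Applied ad valorem rate = 46.2%.
Duty = $102,684.22 × 46.2% + 998 × $5.39 = $52,819.33.
Total = $106,050.19 + $40,197.50 + $52,819.33 = $199,067.02.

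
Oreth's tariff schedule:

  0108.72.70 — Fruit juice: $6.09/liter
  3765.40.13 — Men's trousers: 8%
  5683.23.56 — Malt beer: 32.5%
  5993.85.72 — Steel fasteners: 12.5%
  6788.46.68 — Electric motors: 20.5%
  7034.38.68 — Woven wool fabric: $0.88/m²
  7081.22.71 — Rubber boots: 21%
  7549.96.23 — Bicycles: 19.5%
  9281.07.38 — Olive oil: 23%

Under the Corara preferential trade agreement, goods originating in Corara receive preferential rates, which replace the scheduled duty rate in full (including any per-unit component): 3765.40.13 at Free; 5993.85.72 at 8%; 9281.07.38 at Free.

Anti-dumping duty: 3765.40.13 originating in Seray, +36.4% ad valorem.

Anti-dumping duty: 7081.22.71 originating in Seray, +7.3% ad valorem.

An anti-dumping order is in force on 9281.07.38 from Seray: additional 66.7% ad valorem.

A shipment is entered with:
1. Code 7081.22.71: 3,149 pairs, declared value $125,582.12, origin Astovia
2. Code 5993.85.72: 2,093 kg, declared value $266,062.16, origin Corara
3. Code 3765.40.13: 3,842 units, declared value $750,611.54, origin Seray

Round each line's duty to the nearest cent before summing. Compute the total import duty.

$380,928.74

Line 1 (7081.22.71, Astovia, 3,149 pairs, $125,582.12):
Base rate for 7081.22.71 is 21%.
The additional-duty order on 7081.22.71 targets Seray, not Astovia; it does not apply.
Duty = $125,582.12 × 21% = $26,372.25.
Line 2 (5993.85.72, Corara, 2,093 kg, $266,062.16):
Base rate for 5993.85.72 is 12.5%.
Origin Corara qualifies under the Oreth–Corara agreement and 5993.85.72 is covered: preferential rate 8% applies instead.
Duty = $266,062.16 × 8% = $21,284.97.
Line 3 (3765.40.13, Seray, 3,842 units, $750,611.54):
Base rate for 3765.40.13 is 8%.
3765.40.13 has an FTA preferential rate, but origin Seray is not Corara; base rate stands.
Additional duty on 3765.40.13 from Seray: +36.4%. Applied ad valorem rate: 8% + 36.4% = 44.4%.
Duty = $750,611.54 × 44.4% = $333,271.52.
Total = $26,372.25 + $21,284.97 + $333,271.52 = $380,928.74.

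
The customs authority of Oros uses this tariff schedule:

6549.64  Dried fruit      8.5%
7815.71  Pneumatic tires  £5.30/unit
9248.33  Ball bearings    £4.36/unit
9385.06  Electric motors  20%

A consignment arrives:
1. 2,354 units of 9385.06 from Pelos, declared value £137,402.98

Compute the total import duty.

Line 1 (9385.06, Pelos, 2,354 units, £137,402.98):
Base rate for 9385.06 is 20%.
Duty = £137,402.98 × 20% = £27,480.60.

£27,480.60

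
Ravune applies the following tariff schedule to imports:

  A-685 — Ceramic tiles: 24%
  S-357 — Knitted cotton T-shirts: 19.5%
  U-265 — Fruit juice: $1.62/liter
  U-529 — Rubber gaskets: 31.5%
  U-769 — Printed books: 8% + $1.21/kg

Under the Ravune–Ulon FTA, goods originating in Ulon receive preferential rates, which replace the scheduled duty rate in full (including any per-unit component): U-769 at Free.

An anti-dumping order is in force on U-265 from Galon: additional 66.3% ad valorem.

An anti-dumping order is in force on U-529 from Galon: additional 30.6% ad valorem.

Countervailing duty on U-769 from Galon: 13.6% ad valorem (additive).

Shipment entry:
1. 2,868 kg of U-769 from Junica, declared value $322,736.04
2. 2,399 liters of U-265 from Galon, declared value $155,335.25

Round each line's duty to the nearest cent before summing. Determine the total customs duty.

$136,162.81

Line 1 (U-769, Junica, 2,868 kg, $322,736.04):
Base rate for U-769 is 8% + $1.21/kg.
U-769 has an FTA preferential rate, but origin Junica is not Ulon; base rate stands.
The additional-duty order on U-769 targets Galon, not Junica; it does not apply.
Duty = $322,736.04 × 8% + 2,868 × $1.21 = $29,289.16.
Line 2 (U-265, Galon, 2,399 liters, $155,335.25):
Base rate for U-265 is $1.62/liter.
Additional duty on U-265 from Galon: +66.3% ad valorem. Applied ad valorem rate = 66.3%.
Duty = $155,335.25 × 66.3% + 2,399 × $1.62 = $106,873.65.
Total = $29,289.16 + $106,873.65 = $136,162.81.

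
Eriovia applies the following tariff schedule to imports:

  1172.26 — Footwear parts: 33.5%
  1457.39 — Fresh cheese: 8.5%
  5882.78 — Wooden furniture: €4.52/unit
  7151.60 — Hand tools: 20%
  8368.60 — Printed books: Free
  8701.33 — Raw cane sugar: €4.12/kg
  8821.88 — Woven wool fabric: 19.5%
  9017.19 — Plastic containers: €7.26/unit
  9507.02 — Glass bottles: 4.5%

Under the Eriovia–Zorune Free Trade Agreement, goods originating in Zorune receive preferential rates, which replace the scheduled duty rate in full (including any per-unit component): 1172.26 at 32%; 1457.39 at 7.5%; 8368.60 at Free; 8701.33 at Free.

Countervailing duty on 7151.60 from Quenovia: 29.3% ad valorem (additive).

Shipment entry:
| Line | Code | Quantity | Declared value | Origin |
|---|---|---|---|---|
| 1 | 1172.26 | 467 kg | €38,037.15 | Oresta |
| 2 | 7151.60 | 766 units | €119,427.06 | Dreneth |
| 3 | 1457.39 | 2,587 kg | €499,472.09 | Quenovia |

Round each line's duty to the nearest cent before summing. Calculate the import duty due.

Line 1 (1172.26, Oresta, 467 kg, €38,037.15):
Base rate for 1172.26 is 33.5%.
1172.26 has an FTA preferential rate, but origin Oresta is not Zorune; base rate stands.
Duty = €38,037.15 × 33.5% = €12,742.45.
Line 2 (7151.60, Dreneth, 766 units, €119,427.06):
Base rate for 7151.60 is 20%.
The additional-duty order on 7151.60 targets Quenovia, not Dreneth; it does not apply.
Duty = €119,427.06 × 20% = €23,885.41.
Line 3 (1457.39, Quenovia, 2,587 kg, €499,472.09):
Base rate for 1457.39 is 8.5%.
1457.39 has an FTA preferential rate, but origin Quenovia is not Zorune; base rate stands.
Duty = €499,472.09 × 8.5% = €42,455.13.
Total = €12,742.45 + €23,885.41 + €42,455.13 = €79,082.99.

€79,082.99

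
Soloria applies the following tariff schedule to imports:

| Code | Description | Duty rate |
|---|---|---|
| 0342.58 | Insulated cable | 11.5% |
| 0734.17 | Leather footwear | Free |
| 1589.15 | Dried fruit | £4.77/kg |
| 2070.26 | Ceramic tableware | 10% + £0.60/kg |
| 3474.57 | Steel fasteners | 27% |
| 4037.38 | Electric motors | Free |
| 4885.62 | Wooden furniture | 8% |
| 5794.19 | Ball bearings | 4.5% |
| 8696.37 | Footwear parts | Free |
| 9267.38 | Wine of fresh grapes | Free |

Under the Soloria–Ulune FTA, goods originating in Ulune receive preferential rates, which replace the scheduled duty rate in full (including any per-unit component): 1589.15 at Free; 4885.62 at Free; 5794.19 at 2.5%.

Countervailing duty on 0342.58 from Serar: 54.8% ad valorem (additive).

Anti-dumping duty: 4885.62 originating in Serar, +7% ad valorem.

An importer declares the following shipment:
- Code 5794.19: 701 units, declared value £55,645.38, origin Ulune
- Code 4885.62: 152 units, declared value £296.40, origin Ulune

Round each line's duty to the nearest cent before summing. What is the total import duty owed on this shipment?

£1,391.13

Line 1 (5794.19, Ulune, 701 units, £55,645.38):
Base rate for 5794.19 is 4.5%.
Origin Ulune qualifies under the Soloria–Ulune agreement and 5794.19 is covered: preferential rate 2.5% applies instead.
Duty = £55,645.38 × 2.5% = £1,391.13.
Line 2 (4885.62, Ulune, 152 units, £296.40):
Base rate for 4885.62 is 8%.
Origin Ulune qualifies under the Soloria–Ulune agreement and 4885.62 is covered: preferential rate Free applies instead.
The additional-duty order on 4885.62 targets Serar, not Ulune; it does not apply.
Duty = £296.40 × 0% = £0.00.
Total = £1,391.13 + £0.00 = £1,391.13.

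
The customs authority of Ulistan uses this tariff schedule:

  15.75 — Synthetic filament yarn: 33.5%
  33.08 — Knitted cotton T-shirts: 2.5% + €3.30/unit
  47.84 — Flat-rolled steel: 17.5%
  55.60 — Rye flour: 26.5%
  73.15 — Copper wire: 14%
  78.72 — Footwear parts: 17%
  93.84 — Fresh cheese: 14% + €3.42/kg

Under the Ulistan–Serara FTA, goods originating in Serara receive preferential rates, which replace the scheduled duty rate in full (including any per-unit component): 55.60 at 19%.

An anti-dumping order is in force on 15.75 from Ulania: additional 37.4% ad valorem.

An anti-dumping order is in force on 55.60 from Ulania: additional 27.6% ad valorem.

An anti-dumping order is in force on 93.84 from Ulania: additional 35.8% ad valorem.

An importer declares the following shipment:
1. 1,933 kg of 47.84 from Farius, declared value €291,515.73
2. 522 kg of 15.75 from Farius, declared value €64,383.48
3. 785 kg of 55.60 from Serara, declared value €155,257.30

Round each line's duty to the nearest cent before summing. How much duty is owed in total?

Line 1 (47.84, Farius, 1,933 kg, €291,515.73):
Base rate for 47.84 is 17.5%.
Duty = €291,515.73 × 17.5% = €51,015.25.
Line 2 (15.75, Farius, 522 kg, €64,383.48):
Base rate for 15.75 is 33.5%.
The additional-duty order on 15.75 targets Ulania, not Farius; it does not apply.
Duty = €64,383.48 × 33.5% = €21,568.47.
Line 3 (55.60, Serara, 785 kg, €155,257.30):
Base rate for 55.60 is 26.5%.
Origin Serara qualifies under the Ulistan–Serara agreement and 55.60 is covered: preferential rate 19% applies instead.
The additional-duty order on 55.60 targets Ulania, not Serara; it does not apply.
Duty = €155,257.30 × 19% = €29,498.89.
Total = €51,015.25 + €21,568.47 + €29,498.89 = €102,082.61.

€102,082.61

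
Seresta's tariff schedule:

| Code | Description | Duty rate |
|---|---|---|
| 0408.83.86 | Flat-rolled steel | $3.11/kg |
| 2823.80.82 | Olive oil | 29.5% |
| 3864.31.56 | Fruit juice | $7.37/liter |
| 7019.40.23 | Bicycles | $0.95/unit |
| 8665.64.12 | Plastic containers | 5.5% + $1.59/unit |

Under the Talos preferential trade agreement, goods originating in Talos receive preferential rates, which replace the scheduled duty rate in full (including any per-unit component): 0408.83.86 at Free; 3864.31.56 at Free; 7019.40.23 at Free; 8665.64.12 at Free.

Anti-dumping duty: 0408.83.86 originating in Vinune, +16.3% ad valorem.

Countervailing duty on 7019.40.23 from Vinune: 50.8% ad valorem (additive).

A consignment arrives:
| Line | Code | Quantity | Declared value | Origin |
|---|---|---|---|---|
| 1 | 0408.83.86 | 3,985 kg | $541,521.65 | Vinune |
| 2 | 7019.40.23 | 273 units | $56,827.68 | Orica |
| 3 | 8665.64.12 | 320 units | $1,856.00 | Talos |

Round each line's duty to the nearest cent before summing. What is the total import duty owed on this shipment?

$100,920.73

Line 1 (0408.83.86, Vinune, 3,985 kg, $541,521.65):
Base rate for 0408.83.86 is $3.11/kg.
0408.83.86 has an FTA preferential rate, but origin Vinune is not Talos; base rate stands.
Additional duty on 0408.83.86 from Vinune: +16.3% ad valorem. Applied ad valorem rate = 16.3%.
Duty = $541,521.65 × 16.3% + 3,985 × $3.11 = $100,661.38.
Line 2 (7019.40.23, Orica, 273 units, $56,827.68):
Base rate for 7019.40.23 is $0.95/unit.
7019.40.23 has an FTA preferential rate, but origin Orica is not Talos; base rate stands.
The additional-duty order on 7019.40.23 targets Vinune, not Orica; it does not apply.
Duty = 273 × $0.95 = $259.35.
Line 3 (8665.64.12, Talos, 320 units, $1,856.00):
Base rate for 8665.64.12 is 5.5% + $1.59/unit.
Origin Talos qualifies under the Seresta–Talos agreement and 8665.64.12 is covered: preferential rate Free applies instead.
Duty = $1,856.00 × 0% = $0.00.
Total = $100,661.38 + $259.35 + $0.00 = $100,920.73.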